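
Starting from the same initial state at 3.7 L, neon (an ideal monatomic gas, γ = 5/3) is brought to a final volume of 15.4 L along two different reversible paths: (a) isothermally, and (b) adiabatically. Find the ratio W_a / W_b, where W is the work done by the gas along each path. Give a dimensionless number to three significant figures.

Path (a) isothermal: W = P₁V₁ ln(V₂/V₁) → W_a/(P₁V₁) = 1.426.
Path (b) adiabatic: W = P₁V₁(1 − (V₁/V₂)^(γ−1))/(γ−1) → W_b/(P₁V₁) = 0.9203.
W_a / W_b = 1.426 / 0.9203 = 1.55.

W_a / W_b ≈ 1.55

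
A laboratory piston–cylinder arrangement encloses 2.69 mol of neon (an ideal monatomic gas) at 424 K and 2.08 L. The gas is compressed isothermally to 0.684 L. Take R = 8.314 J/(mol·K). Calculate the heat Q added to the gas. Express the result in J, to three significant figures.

Isothermal ⇒ ΔU = 0, so Q = W = nRT ln(V₂/V₁).
Q = (2.69)(8.314)(424) ln(0.684/2.08) = 9483 × -1.112 = -10546 J.

Q ≈ -10500 J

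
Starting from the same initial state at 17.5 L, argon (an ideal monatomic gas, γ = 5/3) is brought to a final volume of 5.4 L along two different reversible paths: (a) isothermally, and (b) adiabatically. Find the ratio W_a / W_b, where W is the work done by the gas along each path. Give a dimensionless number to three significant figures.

W_a / W_b ≈ 0.659

Path (a) isothermal: W = P₁V₁ ln(V₂/V₁) → W_a/(P₁V₁) = -1.176.
Path (b) adiabatic: W = P₁V₁(1 − (V₁/V₂)^(γ−1))/(γ−1) → W_b/(P₁V₁) = -1.785.
W_a / W_b = -1.176 / -1.785 = 0.6588.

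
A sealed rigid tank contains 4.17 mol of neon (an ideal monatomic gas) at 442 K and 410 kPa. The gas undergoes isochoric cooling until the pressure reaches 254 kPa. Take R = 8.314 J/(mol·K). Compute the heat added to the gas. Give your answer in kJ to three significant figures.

Constant volume ⇒ W = 0, so Q = ΔU = nCᵥΔT with Cᵥ = 3R/2 = 12.47 J/(mol·K).
At constant V, T₂/T₁ = P₂/P₁ ⇒ ΔT = T₁(P₂/P₁ − 1) = 442·(254/410 − 1) = -168.2 K.
ΔU = (4.17)(12.47)(-168.2) = -8746 J.

Q ≈ -8.75 kJ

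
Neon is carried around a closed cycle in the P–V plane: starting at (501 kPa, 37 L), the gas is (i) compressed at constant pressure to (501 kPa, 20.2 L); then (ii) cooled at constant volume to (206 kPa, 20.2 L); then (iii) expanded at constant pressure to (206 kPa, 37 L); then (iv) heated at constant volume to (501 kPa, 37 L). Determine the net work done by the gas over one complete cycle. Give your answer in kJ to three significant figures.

W_net ≈ -4.96 kJ

Constant-volume legs do no work.
W(i) = (501)(20.2 − 37) = -8417 J; W(iii) = (206)(37 − 20.2) = 3461 J.
W_net = -8417 + 3461 = -4956 J (the counter-clockwise enclosed area).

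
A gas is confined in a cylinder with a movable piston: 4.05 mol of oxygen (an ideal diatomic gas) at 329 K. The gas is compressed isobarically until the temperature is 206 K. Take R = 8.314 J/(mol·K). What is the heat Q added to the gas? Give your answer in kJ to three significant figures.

Isobaric: W = nRΔT = (4.05)(8.314)(-123) = -4142 J.
ΔU = nCᵥΔT with Cᵥ = 5R/2: ΔU = (4.05)(20.79)(-123) = -10354 J.
Q = ΔU + W = -10354 − 4142 = -14496 J.

Q ≈ -14.5 kJ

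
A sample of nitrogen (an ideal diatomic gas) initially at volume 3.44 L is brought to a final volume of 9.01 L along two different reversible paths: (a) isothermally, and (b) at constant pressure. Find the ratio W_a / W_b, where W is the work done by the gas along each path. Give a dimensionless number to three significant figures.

W_a / W_b ≈ 0.595

Path (a) isothermal: W = P₁V₁ ln(V₂/V₁) → W_a/(P₁V₁) = 0.9629.
Path (b) isobaric: W = P₁(V₂ − V₁) → W_b/(P₁V₁) = 1.619.
W_a / W_b = 0.9629 / 1.619 = 0.5947.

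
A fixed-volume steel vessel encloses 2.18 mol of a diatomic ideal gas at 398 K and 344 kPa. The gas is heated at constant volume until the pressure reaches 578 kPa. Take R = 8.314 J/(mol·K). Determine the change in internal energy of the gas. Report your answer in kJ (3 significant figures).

ΔU ≈ 12.3 kJ

Constant volume ⇒ W = 0, so Q = ΔU = nCᵥΔT with Cᵥ = 5R/2 = 20.79 J/(mol·K).
At constant V, T₂/T₁ = P₂/P₁ ⇒ ΔT = T₁(P₂/P₁ − 1) = 398·(578/344 − 1) = 270.7 K.
ΔU = (2.18)(20.79)(270.7) = 12267 J.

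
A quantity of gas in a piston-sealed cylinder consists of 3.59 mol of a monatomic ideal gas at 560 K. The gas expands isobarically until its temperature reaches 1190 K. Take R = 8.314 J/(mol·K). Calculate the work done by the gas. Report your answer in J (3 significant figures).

W ≈ 18800 J

Isobaric: W = P ΔV = nR ΔT.
W = (3.59)(8.314)(1190 − 560) = 18804 J.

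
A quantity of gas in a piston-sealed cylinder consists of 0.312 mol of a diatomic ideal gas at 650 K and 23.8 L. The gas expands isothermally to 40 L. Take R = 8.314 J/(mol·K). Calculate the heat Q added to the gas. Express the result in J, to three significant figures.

Q ≈ 875 J

Isothermal ⇒ ΔU = 0, so Q = W = nRT ln(V₂/V₁).
Q = (0.312)(8.314)(650) ln(40/23.8) = 1686 × 0.5192 = 875.4 J.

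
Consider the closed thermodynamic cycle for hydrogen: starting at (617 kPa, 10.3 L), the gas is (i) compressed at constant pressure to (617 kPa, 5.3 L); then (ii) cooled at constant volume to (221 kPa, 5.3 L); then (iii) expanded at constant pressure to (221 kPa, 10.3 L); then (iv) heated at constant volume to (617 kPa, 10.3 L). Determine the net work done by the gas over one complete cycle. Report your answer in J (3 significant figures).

Constant-volume legs do no work.
W(i) = (617)(5.3 − 10.3) = -3085 J; W(iii) = (221)(10.3 − 5.3) = 1105 J.
W_net = -3085 + 1105 = -1980 J (the counter-clockwise enclosed area).

W_net ≈ -1980 J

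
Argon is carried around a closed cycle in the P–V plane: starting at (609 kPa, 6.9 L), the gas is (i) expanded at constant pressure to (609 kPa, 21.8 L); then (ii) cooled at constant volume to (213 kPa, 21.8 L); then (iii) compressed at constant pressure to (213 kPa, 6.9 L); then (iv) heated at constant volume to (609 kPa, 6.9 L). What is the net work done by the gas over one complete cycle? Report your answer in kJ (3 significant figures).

Constant-volume legs do no work.
W(i) = (609)(21.8 − 6.9) = 9074 J; W(iii) = (213)(6.9 − 21.8) = -3174 J.
W_net = 9074 − 3174 = 5900 J (the clockwise enclosed area).

W_net ≈ 5.90 kJ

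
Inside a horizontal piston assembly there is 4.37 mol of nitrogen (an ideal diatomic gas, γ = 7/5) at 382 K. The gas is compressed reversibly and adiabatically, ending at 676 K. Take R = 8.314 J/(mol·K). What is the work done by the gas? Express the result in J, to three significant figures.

Adiabatic ⇒ Q = 0, so W_by = −ΔU = nCᵥ(T₁ − T₂).
Cᵥ = 5R/2 = 20.79 J/(mol·K).
W = (4.37)(20.79)(382 − 676) = -26704 J.

W ≈ -26700 J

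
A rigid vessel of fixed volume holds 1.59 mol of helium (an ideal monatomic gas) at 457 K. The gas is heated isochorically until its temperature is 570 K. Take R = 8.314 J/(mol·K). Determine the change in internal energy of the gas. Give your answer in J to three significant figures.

Constant volume ⇒ W = 0, so Q = ΔU = nCᵥΔT with Cᵥ = 3R/2 = 12.47 J/(mol·K).
ΔU = (1.59)(12.47)(570 − 457) = 2241 J.

ΔU ≈ 2240 J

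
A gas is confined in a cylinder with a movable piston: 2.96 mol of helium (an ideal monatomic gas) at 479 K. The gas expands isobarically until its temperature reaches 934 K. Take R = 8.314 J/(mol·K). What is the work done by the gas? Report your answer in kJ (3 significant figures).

W ≈ 11.2 kJ

Isobaric: W = P ΔV = nR ΔT.
W = (2.96)(8.314)(934 − 479) = 11197 J.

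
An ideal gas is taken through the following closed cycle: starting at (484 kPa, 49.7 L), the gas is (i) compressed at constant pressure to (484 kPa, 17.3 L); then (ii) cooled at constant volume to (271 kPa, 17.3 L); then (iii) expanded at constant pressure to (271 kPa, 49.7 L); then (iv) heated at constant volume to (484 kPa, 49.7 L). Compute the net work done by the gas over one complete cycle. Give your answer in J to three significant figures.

W_net ≈ -6900 J

Constant-volume legs do no work.
W(i) = (484)(17.3 − 49.7) = -15682 J; W(iii) = (271)(49.7 − 17.3) = 8780 J.
W_net = -15682 + 8780 = -6901 J (the counter-clockwise enclosed area).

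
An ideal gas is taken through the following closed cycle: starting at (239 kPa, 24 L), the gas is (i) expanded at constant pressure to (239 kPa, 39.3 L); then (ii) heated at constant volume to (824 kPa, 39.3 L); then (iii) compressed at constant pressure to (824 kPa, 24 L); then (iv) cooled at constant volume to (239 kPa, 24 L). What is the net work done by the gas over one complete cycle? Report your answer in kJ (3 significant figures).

Constant-volume legs do no work.
W(i) = (239)(39.3 − 24) = 3657 J; W(iii) = (824)(24 − 39.3) = -12607 J.
W_net = 3657 − 12607 = -8950 J (the counter-clockwise enclosed area).

W_net ≈ -8.95 kJ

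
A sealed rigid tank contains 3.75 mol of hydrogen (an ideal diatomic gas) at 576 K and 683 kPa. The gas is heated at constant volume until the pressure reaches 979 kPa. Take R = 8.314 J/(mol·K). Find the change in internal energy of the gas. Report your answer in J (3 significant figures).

Constant volume ⇒ W = 0, so Q = ΔU = nCᵥΔT with Cᵥ = 5R/2 = 20.79 J/(mol·K).
At constant V, T₂/T₁ = P₂/P₁ ⇒ ΔT = T₁(P₂/P₁ − 1) = 576·(979/683 − 1) = 249.6 K.
ΔU = (3.75)(20.79)(249.6) = 19457 J.

ΔU ≈ 19500 J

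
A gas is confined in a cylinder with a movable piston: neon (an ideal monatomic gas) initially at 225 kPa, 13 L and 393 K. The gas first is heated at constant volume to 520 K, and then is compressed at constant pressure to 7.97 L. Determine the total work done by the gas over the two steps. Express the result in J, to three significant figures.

Step 1 (isochoric): W = 0 (constant volume).
After step 1: P = 297.7 kPa (V unchanged).
Step 2 (isobaric): W = PΔV = (297.7 kPa)(7.97 − 13 L) = -1497 J.
W_total = 0 − 1497 = -1497 J.

W_total ≈ -1500 J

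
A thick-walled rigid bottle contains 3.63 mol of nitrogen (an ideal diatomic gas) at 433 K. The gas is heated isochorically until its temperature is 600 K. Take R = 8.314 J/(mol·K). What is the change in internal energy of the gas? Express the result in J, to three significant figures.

ΔU ≈ 12600 J

Constant volume ⇒ W = 0, so Q = ΔU = nCᵥΔT with Cᵥ = 5R/2 = 20.79 J/(mol·K).
ΔU = (3.63)(20.79)(600 − 433) = 12600 J.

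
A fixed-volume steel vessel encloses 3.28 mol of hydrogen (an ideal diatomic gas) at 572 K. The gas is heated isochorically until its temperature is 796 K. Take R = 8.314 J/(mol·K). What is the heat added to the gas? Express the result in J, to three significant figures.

Constant volume ⇒ W = 0, so Q = ΔU = nCᵥΔT with Cᵥ = 5R/2 = 20.79 J/(mol·K).
ΔU = (3.28)(20.79)(796 − 572) = 15271 J.

Q ≈ 15300 J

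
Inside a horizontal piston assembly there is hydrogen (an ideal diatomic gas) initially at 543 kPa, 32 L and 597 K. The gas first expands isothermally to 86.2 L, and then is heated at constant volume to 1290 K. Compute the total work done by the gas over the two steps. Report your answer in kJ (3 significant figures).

W_total ≈ 17.2 kJ

Step 1 (isothermal): W = P₁V₁ ln(V₂/V₁) = (17376) ln(86.2/32) = 17218 J.
Step 2 (isochoric): W = 0 (constant volume).
W_total = 17218 + 0 = 17218 J.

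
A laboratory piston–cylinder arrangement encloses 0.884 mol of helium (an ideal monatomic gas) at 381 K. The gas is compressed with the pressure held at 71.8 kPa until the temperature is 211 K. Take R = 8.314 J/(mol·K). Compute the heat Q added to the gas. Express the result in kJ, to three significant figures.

Isobaric: W = nRΔT = (0.884)(8.314)(-170) = -1249 J.
ΔU = nCᵥΔT with Cᵥ = 3R/2: ΔU = (0.884)(12.47)(-170) = -1874 J.
Q = ΔU + W = -1874 − 1249 = -3124 J.

Q ≈ -3.12 kJ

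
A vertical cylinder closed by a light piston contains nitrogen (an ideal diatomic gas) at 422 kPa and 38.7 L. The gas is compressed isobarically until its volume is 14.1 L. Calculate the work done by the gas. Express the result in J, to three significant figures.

W ≈ -10400 J

Isobaric: W = P ΔV.
W = (422 kPa)(14.1 − 38.7 L) = (422)(-24.6) = -10381 J.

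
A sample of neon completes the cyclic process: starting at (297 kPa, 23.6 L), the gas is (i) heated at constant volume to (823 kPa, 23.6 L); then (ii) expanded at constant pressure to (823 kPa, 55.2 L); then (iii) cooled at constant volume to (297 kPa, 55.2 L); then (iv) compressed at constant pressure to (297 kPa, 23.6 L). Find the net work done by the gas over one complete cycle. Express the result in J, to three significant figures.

W_net ≈ 16600 J

Constant-volume legs do no work.
W(ii) = (823)(55.2 − 23.6) = 26007 J; W(iv) = (297)(23.6 − 55.2) = -9385 J.
W_net = 26007 − 9385 = 16622 J (the clockwise enclosed area).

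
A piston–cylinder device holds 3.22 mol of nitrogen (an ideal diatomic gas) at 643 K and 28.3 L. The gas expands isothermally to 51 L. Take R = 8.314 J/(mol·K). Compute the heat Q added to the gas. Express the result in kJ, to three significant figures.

Isothermal ⇒ ΔU = 0, so Q = W = nRT ln(V₂/V₁).
Q = (3.22)(8.314)(643) ln(51/28.3) = 17214 × 0.589 = 10138 J.

Q ≈ 10.1 kJ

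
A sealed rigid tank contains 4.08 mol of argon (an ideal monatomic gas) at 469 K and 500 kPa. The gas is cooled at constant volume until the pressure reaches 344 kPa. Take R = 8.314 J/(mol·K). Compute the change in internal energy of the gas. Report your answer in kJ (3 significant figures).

ΔU ≈ -7.45 kJ

Constant volume ⇒ W = 0, so Q = ΔU = nCᵥΔT with Cᵥ = 3R/2 = 12.47 J/(mol·K).
At constant V, T₂/T₁ = P₂/P₁ ⇒ ΔT = T₁(P₂/P₁ − 1) = 469·(344/500 − 1) = -146.3 K.
ΔU = (4.08)(12.47)(-146.3) = -7445 J.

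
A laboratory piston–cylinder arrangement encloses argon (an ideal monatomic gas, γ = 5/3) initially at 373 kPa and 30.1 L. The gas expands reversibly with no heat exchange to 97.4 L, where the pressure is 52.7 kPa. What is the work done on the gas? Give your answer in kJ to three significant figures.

W ≈ -9.14 kJ

Adiabatic: W = (P₁V₁ − P₂V₂)/(γ − 1) with γ = 5/3.
P₁V₁ = 11227 J, P₂V₂ = 5133 J.
W = (11227 − 5133) / 0.6667 = 9141 J.
Work on gas = −W_by = -9141 J.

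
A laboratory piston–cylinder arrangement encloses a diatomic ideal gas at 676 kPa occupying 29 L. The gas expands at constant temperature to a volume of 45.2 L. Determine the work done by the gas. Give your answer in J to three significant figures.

Isothermal: W = nRT ln(V₂/V₁) = P₁V₁ ln(V₂/V₁).
P₁V₁ = (676 kPa)(29 L) = 19604 J.
W = 19604 × ln(45.2/29) = 19604 × 0.4438
W_by_gas = 8700 J.

W ≈ 8700 J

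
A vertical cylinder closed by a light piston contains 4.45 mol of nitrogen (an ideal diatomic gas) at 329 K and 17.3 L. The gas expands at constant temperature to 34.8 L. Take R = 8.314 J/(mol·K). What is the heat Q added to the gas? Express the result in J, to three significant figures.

Q ≈ 8510 J

Isothermal ⇒ ΔU = 0, so Q = W = nRT ln(V₂/V₁).
Q = (4.45)(8.314)(329) ln(34.8/17.3) = 12172 × 0.6989 = 8507 J.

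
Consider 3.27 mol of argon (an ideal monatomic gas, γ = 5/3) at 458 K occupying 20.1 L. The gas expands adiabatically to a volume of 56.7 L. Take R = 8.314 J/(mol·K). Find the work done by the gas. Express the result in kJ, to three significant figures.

Adiabatic: TV^(γ−1) = const with γ = 5/3.
T₂ = T₁ (V₁/V₂)^(γ−1) = 458 × (20.1/56.7)^0.667 = 458 × 0.5009 = 229.4 K.
W_by = nCᵥ(T₁ − T₂) = (3.27)(12.47)(458 − 229.4) = 9322 J.

W ≈ 9.32 kJ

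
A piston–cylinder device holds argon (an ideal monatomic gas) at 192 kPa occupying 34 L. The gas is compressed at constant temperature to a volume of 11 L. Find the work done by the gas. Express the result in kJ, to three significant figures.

W ≈ -7.37 kJ

Isothermal: W = nRT ln(V₂/V₁) = P₁V₁ ln(V₂/V₁).
P₁V₁ = (192 kPa)(34 L) = 6528 J.
W = 6528 × ln(11/34) = 6528 × -1.128
W_by_gas = -7367 J.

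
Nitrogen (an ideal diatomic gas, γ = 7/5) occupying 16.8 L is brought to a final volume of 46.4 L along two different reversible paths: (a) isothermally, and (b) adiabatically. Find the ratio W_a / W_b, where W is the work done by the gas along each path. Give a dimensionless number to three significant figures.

Path (a) isothermal: W = P₁V₁ ln(V₂/V₁) → W_a/(P₁V₁) = 1.016.
Path (b) adiabatic: W = P₁V₁(1 − (V₁/V₂)^(γ−1))/(γ−1) → W_b/(P₁V₁) = 0.8348.
W_a / W_b = 1.016 / 0.8348 = 1.217.

W_a / W_b ≈ 1.22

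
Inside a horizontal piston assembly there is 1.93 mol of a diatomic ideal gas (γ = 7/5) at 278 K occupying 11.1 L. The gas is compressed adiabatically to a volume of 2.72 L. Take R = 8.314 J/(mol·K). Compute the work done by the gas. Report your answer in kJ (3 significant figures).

W ≈ -8.42 kJ

Adiabatic: TV^(γ−1) = const with γ = 7/5.
T₂ = T₁ (V₁/V₂)^(γ−1) = 278 × (11.1/2.72)^0.4 = 278 × 1.755 = 487.9 K.
W_by = nCᵥ(T₁ − T₂) = (1.93)(20.79)(278 − 487.9) = -8421 J.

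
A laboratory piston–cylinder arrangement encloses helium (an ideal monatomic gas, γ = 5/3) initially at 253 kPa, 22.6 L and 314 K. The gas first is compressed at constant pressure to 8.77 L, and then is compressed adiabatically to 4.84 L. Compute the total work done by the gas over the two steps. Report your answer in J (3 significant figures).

W_total ≈ -5120 J

Step 1 (isobaric): W = PΔV = (253 kPa)(8.77 − 22.6 L) = -3499 J.
After step 1: P = 253 kPa, V = 8.77 L, T = 121.8 K.
Step 2 (adiabatic): W = (P₁V₁ − P₂V₂)/(γ−1) = (2219 − 3298)/0.667 = -1618 J.
W_total = -3499 − 1618 = -5117 J.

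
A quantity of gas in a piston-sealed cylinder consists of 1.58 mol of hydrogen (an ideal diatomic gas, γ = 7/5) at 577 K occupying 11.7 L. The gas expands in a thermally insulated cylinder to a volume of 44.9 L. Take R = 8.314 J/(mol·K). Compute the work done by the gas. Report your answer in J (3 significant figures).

Adiabatic: TV^(γ−1) = const with γ = 7/5.
T₂ = T₁ (V₁/V₂)^(γ−1) = 577 × (11.7/44.9)^0.4 = 577 × 0.584 = 336.9 K.
W_by = nCᵥ(T₁ − T₂) = (1.58)(20.79)(577 − 336.9) = 7884 J.

W ≈ 7880 J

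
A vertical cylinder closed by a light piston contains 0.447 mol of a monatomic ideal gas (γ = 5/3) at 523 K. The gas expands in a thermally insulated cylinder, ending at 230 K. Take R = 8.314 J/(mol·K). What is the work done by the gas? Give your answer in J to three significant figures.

W ≈ 1630 J

Adiabatic ⇒ Q = 0, so W_by = −ΔU = nCᵥ(T₁ − T₂).
Cᵥ = 3R/2 = 12.47 J/(mol·K).
W = (0.447)(12.47)(523 − 230) = 1633 J.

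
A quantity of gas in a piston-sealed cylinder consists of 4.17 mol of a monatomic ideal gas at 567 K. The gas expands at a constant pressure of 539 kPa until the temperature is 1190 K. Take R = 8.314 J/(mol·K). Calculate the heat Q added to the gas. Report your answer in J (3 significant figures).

Isobaric: W = nRΔT = (4.17)(8.314)(623) = 21599 J.
ΔU = nCᵥΔT with Cᵥ = 3R/2: ΔU = (4.17)(12.47)(623) = 32399 J.
Q = ΔU + W = 32399 + 21599 = 53998 J.

Q ≈ 54000 J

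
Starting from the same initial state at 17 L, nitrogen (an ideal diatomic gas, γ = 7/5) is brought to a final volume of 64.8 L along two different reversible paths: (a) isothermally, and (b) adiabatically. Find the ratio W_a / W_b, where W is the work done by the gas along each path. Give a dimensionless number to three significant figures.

Path (a) isothermal: W = P₁V₁ ln(V₂/V₁) → W_a/(P₁V₁) = 1.338.
Path (b) adiabatic: W = P₁V₁(1 − (V₁/V₂)^(γ−1))/(γ−1) → W_b/(P₁V₁) = 1.036.
W_a / W_b = 1.338 / 1.036 = 1.291.

W_a / W_b ≈ 1.29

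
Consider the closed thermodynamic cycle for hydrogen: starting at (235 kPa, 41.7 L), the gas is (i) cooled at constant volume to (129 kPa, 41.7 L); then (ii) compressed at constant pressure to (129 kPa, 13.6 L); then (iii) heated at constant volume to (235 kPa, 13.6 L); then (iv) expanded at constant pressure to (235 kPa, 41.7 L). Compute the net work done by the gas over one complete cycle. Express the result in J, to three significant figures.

W_net ≈ 2980 J

Constant-volume legs do no work.
W(ii) = (129)(13.6 − 41.7) = -3625 J; W(iv) = (235)(41.7 − 13.6) = 6604 J.
W_net = -3625 + 6604 = 2979 J (the clockwise enclosed area).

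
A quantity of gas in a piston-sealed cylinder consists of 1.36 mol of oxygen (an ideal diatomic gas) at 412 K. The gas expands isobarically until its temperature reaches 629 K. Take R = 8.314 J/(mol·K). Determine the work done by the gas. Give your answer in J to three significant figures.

W ≈ 2450 J

Isobaric: W = P ΔV = nR ΔT.
W = (1.36)(8.314)(629 − 412) = 2454 J.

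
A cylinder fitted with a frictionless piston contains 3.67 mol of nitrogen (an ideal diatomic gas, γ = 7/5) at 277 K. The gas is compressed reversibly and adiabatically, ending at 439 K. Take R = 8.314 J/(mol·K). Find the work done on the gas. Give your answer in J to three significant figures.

W ≈ 12400 J

Adiabatic ⇒ Q = 0, so W_by = −ΔU = nCᵥ(T₁ − T₂).
Cᵥ = 5R/2 = 20.79 J/(mol·K).
W = (3.67)(20.79)(277 − 439) = -12358 J.
Work on gas = −W_by = 12358 J.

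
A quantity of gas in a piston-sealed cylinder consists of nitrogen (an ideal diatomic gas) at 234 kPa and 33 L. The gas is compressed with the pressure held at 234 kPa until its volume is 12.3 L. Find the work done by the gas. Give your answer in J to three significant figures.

W ≈ -4840 J

Isobaric: W = P ΔV.
W = (234 kPa)(12.3 − 33 L) = (234)(-20.7) = -4844 J.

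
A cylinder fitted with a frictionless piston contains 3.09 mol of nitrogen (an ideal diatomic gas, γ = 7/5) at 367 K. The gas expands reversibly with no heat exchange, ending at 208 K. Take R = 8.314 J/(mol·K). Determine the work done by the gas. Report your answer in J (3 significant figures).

W ≈ 10200 J

Adiabatic ⇒ Q = 0, so W_by = −ΔU = nCᵥ(T₁ − T₂).
Cᵥ = 5R/2 = 20.79 J/(mol·K).
W = (3.09)(20.79)(367 − 208) = 10212 J.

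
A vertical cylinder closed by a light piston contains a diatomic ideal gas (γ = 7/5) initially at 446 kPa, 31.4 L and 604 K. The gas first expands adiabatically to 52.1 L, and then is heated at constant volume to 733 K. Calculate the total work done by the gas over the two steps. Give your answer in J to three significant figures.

Step 1 (adiabatic): W = (P₁V₁ − P₂V₂)/(γ−1) = (14004 − 11437)/0.4 = 6419 J.
Step 2 (isochoric): W = 0 (constant volume).
W_total = 6419 + 0 = 6419 J.

W_total ≈ 6420 J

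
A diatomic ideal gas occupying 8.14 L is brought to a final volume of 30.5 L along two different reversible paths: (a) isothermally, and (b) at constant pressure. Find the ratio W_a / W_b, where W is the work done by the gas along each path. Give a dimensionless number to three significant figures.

Path (a) isothermal: W = P₁V₁ ln(V₂/V₁) → W_a/(P₁V₁) = 1.321.
Path (b) isobaric: W = P₁(V₂ − V₁) → W_b/(P₁V₁) = 2.747.
W_a / W_b = 1.321 / 2.747 = 0.4809.

W_a / W_b ≈ 0.481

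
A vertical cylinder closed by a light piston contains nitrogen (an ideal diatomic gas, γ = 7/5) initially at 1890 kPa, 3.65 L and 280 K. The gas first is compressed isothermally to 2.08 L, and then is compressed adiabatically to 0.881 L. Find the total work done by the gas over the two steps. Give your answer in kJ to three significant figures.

W_total ≈ -11.0 kJ

Step 1 (isothermal): W = P₁V₁ ln(V₂/V₁) = (6898) ln(2.08/3.65) = -3879 J.
After step 1: P = 3317 kPa, V = 2.08 L, T = 280 K.
Step 2 (adiabatic): W = (P₁V₁ − P₂V₂)/(γ−1) = (6898 − 9727)/0.4 = -7072 J.
W_total = -3879 − 7072 = -10951 J.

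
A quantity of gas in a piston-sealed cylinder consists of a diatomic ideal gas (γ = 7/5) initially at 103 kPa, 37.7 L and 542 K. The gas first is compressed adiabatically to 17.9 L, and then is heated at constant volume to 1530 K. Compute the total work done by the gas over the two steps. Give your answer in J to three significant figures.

Step 1 (adiabatic): W = (P₁V₁ − P₂V₂)/(γ−1) = (3883 − 5231)/0.4 = -3369 J.
Step 2 (isochoric): W = 0 (constant volume).
W_total = -3369 + 0 = -3369 J.

W_total ≈ -3370 J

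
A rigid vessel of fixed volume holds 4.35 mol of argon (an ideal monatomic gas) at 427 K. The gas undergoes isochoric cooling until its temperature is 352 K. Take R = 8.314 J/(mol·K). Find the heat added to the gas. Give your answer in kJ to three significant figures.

Q ≈ -4.07 kJ

Constant volume ⇒ W = 0, so Q = ΔU = nCᵥΔT with Cᵥ = 3R/2 = 12.47 J/(mol·K).
ΔU = (4.35)(12.47)(352 − 427) = -4069 J.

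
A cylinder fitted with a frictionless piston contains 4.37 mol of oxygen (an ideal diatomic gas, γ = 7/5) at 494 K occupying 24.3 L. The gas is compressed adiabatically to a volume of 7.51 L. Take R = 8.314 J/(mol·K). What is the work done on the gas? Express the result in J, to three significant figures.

W ≈ 26900 J

Adiabatic: TV^(γ−1) = const with γ = 7/5.
T₂ = T₁ (V₁/V₂)^(γ−1) = 494 × (24.3/7.51)^0.4 = 494 × 1.6 = 790.2 K.
W_by = nCᵥ(T₁ − T₂) = (4.37)(20.79)(494 − 790.2) = -26900 J.
Work on gas = −W_by = 26900 J.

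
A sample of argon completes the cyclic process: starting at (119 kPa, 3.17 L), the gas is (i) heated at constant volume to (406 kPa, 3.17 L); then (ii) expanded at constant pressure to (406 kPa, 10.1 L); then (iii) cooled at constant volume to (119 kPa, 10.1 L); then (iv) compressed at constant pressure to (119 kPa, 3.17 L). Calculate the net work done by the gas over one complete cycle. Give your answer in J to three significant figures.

Constant-volume legs do no work.
W(ii) = (406)(10.1 − 3.17) = 2814 J; W(iv) = (119)(3.17 − 10.1) = -824.7 J.
W_net = 2814 − 824.7 = 1989 J (the clockwise enclosed area).

W_net ≈ 1990 J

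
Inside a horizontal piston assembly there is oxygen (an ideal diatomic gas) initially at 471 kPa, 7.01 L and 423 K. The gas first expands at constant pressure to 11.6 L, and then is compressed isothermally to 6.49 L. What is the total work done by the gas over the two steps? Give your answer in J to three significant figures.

W_total ≈ -1010 J

Step 1 (isobaric): W = PΔV = (471 kPa)(11.6 − 7.01 L) = 2162 J.
After step 1: P = 471 kPa, V = 11.6 L, T = 700 K.
Step 2 (isothermal): W = P₁V₁ ln(V₂/V₁) = (5464) ln(6.49/11.6) = -3173 J.
W_total = 2162 − 3173 = -1011 J.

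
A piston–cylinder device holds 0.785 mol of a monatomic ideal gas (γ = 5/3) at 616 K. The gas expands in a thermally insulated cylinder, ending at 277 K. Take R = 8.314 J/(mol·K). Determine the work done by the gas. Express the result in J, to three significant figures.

Adiabatic ⇒ Q = 0, so W_by = −ΔU = nCᵥ(T₁ − T₂).
Cᵥ = 3R/2 = 12.47 J/(mol·K).
W = (0.785)(12.47)(616 − 277) = 3319 J.

W ≈ 3320 J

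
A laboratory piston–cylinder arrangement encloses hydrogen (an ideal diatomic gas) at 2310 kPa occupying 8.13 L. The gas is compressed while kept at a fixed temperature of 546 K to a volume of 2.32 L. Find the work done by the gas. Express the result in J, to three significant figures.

W ≈ -23600 J

Isothermal: W = nRT ln(V₂/V₁) = P₁V₁ ln(V₂/V₁).
P₁V₁ = (2310 kPa)(8.13 L) = 18780 J.
W = 18780 × ln(2.32/8.13) = 18780 × -1.254
W_by_gas = -23550 J.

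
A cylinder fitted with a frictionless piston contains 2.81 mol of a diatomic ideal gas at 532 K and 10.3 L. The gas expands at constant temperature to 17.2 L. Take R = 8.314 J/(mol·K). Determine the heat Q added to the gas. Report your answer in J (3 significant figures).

Isothermal ⇒ ΔU = 0, so Q = W = nRT ln(V₂/V₁).
Q = (2.81)(8.314)(532) ln(17.2/10.3) = 12429 × 0.5128 = 6373 J.

Q ≈ 6370 J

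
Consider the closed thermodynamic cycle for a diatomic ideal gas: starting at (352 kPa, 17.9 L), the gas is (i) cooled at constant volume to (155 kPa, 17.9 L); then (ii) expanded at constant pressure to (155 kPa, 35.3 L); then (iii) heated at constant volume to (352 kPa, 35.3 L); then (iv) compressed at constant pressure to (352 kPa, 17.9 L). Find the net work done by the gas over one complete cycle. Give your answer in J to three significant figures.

Constant-volume legs do no work.
W(ii) = (155)(35.3 − 17.9) = 2697 J; W(iv) = (352)(17.9 − 35.3) = -6125 J.
W_net = 2697 − 6125 = -3428 J (the counter-clockwise enclosed area).

W_net ≈ -3430 J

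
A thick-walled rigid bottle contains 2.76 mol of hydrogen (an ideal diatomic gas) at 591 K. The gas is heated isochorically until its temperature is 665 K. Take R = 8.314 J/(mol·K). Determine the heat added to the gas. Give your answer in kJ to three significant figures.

Constant volume ⇒ W = 0, so Q = ΔU = nCᵥΔT with Cᵥ = 5R/2 = 20.79 J/(mol·K).
ΔU = (2.76)(20.79)(665 − 591) = 4245 J.

Q ≈ 4.25 kJ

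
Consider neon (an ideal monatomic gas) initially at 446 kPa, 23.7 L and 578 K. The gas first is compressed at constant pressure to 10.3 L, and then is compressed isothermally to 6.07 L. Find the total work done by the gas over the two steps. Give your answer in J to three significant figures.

W_total ≈ -8410 J

Step 1 (isobaric): W = PΔV = (446 kPa)(10.3 − 23.7 L) = -5976 J.
After step 1: P = 446 kPa, V = 10.3 L, T = 251.2 K.
Step 2 (isothermal): W = P₁V₁ ln(V₂/V₁) = (4594) ln(6.07/10.3) = -2429 J.
W_total = -5976 − 2429 = -8406 J.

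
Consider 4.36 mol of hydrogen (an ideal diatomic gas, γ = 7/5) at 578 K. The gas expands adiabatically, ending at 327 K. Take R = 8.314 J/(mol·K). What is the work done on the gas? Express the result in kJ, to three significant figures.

W ≈ -22.7 kJ

Adiabatic ⇒ Q = 0, so W_by = −ΔU = nCᵥ(T₁ − T₂).
Cᵥ = 5R/2 = 20.79 J/(mol·K).
W = (4.36)(20.79)(578 − 327) = 22746 J.
Work on gas = −W_by = -22746 J.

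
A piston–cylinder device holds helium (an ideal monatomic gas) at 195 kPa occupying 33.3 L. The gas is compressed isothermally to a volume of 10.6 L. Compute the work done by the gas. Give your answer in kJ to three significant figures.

W ≈ -7.43 kJ

Isothermal: W = nRT ln(V₂/V₁) = P₁V₁ ln(V₂/V₁).
P₁V₁ = (195 kPa)(33.3 L) = 6493 J.
W = 6493 × ln(10.6/33.3) = 6493 × -1.145
W_by_gas = -7433 J.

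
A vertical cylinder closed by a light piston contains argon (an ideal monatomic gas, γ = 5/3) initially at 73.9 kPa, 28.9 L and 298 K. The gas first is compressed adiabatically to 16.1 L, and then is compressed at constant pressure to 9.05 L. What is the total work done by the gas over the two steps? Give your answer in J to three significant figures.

W_total ≈ -2910 J

Step 1 (adiabatic): W = (P₁V₁ − P₂V₂)/(γ−1) = (2136 − 3154)/0.667 = -1528 J.
After step 1: P = 195.9 kPa, V = 16.1 L, T = 440.1 K.
Step 2 (isobaric): W = PΔV = (195.9 kPa)(9.05 − 16.1 L) = -1381 J.
W_total = -1528 − 1381 = -2909 J.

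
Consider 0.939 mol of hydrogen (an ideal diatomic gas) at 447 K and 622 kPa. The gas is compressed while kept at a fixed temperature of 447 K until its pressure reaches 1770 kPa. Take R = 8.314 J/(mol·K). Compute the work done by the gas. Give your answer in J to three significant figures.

W ≈ -3650 J

Isothermal process: W = nRT ln(V₂/V₁) = nRT ln(P₁/P₂).
W = (0.939)(8.314)(447) × ln(622/1770)
  = 3490 × ln(0.3514) = 3490 × -1.046
W_by_gas = -3649 J.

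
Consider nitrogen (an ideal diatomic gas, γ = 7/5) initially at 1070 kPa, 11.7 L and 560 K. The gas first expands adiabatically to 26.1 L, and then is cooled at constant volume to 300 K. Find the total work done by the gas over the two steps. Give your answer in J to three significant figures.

W_total ≈ 8590 J

Step 1 (adiabatic): W = (P₁V₁ − P₂V₂)/(γ−1) = (12519 − 9082)/0.4 = 8592 J.
Step 2 (isochoric): W = 0 (constant volume).
W_total = 8592 + 0 = 8592 J.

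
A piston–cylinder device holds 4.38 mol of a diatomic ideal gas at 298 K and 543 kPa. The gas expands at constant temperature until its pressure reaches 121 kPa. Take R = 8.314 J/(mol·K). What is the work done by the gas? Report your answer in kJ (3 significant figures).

Isothermal process: W = nRT ln(V₂/V₁) = nRT ln(P₁/P₂).
W = (4.38)(8.314)(298) × ln(543/121)
  = 10852 × ln(4.488) = 10852 × 1.501
W_by_gas = 16292 J.

W ≈ 16.3 kJ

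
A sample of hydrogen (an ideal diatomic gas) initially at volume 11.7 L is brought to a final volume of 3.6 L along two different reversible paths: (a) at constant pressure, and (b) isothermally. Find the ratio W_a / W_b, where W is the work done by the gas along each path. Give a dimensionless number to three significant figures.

W_a / W_b ≈ 0.587

Path (a) isobaric: W = P₁(V₂ − V₁) → W_a/(P₁V₁) = -0.6923.
Path (b) isothermal: W = P₁V₁ ln(V₂/V₁) → W_b/(P₁V₁) = -1.179.
W_a / W_b = -0.6923 / -1.179 = 0.5874.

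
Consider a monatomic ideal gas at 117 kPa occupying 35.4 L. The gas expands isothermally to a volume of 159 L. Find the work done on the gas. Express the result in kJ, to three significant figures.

W ≈ -6.22 kJ

Isothermal: W = nRT ln(V₂/V₁) = P₁V₁ ln(V₂/V₁).
P₁V₁ = (117 kPa)(35.4 L) = 4142 J.
W = 4142 × ln(159/35.4) = 4142 × 1.502
W_by_gas = 6222 J; work on gas = −W_by = -6222 J.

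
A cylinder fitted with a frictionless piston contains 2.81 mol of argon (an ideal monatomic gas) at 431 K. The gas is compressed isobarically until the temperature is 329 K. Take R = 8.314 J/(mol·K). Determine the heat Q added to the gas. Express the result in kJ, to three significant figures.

Q ≈ -5.96 kJ

Isobaric: W = nRΔT = (2.81)(8.314)(-102) = -2383 J.
ΔU = nCᵥΔT with Cᵥ = 3R/2: ΔU = (2.81)(12.47)(-102) = -3574 J.
Q = ΔU + W = -3574 − 2383 = -5957 J.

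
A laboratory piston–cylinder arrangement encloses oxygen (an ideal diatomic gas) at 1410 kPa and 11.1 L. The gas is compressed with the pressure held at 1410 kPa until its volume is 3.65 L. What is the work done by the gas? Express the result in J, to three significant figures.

Isobaric: W = P ΔV.
W = (1410 kPa)(3.65 − 11.1 L) = (1410)(-7.45) = -10504 J.

W ≈ -10500 J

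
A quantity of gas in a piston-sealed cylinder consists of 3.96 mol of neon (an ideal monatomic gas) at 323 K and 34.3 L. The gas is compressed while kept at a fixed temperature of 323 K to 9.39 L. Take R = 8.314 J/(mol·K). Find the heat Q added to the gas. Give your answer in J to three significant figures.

Isothermal ⇒ ΔU = 0, so Q = W = nRT ln(V₂/V₁).
Q = (3.96)(8.314)(323) ln(9.39/34.3) = 10634 × -1.296 = -13777 J.

Q ≈ -13800 J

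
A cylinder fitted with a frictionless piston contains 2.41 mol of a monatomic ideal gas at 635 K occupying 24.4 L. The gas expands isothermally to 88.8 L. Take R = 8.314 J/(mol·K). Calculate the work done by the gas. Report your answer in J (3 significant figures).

W ≈ 16400 J

Isothermal: W = nRT ln(V₂/V₁).
W = (2.41)(8.314)(635) × ln(88.8/24.4)
  = 12723 × 1.292
W_by_gas = 16436 J.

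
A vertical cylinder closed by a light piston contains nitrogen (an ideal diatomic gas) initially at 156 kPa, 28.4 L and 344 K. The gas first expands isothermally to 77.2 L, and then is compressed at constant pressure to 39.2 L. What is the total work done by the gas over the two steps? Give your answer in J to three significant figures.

Step 1 (isothermal): W = P₁V₁ ln(V₂/V₁) = (4430) ln(77.2/28.4) = 4430 J.
After step 1: P = 57.39 kPa, V = 77.2 L, T = 344 K.
Step 2 (isobaric): W = PΔV = (57.39 kPa)(39.2 − 77.2 L) = -2181 J.
W_total = 4430 − 2181 = 2250 J.

W_total ≈ 2250 J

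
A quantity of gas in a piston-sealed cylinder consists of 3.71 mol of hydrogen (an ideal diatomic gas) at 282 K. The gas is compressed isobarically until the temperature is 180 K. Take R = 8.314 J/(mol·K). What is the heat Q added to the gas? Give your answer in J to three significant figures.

Q ≈ -11000 J

Isobaric: W = nRΔT = (3.71)(8.314)(-102) = -3146 J.
ΔU = nCᵥΔT with Cᵥ = 5R/2: ΔU = (3.71)(20.79)(-102) = -7865 J.
Q = ΔU + W = -7865 − 3146 = -11012 J.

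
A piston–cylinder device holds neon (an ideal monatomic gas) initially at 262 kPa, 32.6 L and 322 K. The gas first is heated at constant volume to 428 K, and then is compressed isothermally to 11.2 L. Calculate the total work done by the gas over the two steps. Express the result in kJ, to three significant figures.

W_total ≈ -12.1 kJ

Step 1 (isochoric): W = 0 (constant volume).
After step 1: P = 348.2 kPa (V unchanged).
Step 2 (isothermal): W = P₁V₁ ln(V₂/V₁) = (11353) ln(11.2/32.6) = -12129 J.
W_total = 0 − 12129 = -12129 J.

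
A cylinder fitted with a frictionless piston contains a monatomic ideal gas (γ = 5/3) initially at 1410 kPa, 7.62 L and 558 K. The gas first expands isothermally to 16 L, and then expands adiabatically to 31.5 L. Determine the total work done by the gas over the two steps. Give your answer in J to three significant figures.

W_total ≈ 13800 J

Step 1 (isothermal): W = P₁V₁ ln(V₂/V₁) = (10744) ln(16/7.62) = 7970 J.
After step 1: P = 671.5 kPa, V = 16 L, T = 558 K.
Step 2 (adiabatic): W = (P₁V₁ − P₂V₂)/(γ−1) = (10744 − 6840)/0.667 = 5857 J.
W_total = 7970 + 5857 = 13827 J.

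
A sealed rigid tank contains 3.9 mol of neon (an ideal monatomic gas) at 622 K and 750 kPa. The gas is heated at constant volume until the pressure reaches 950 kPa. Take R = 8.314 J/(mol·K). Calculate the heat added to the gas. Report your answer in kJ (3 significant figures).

Q ≈ 8.07 kJ

Constant volume ⇒ W = 0, so Q = ΔU = nCᵥΔT with Cᵥ = 3R/2 = 12.47 J/(mol·K).
At constant V, T₂/T₁ = P₂/P₁ ⇒ ΔT = T₁(P₂/P₁ − 1) = 622·(950/750 − 1) = 165.9 K.
ΔU = (3.9)(12.47)(165.9) = 8067 J.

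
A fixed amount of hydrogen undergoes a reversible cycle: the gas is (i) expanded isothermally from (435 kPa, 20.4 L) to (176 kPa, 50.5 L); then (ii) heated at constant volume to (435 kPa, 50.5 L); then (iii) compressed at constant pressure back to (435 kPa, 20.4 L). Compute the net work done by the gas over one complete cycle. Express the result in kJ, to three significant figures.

W_net ≈ -5.05 kJ

Leg (i): W = PᵢVᵢ ln(V_f/Vᵢ) = (8874) ln(50.5/20.4) = 8044 J.
Leg (ii): W = 0.
Leg (iii): W = PΔV = (435)(20.4 − 50.5) = -13094 J.
W_net = 8044 − 13094 = -5050 J.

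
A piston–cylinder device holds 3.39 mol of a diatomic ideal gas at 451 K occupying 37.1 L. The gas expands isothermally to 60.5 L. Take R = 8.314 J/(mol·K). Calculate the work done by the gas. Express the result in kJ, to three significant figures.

W ≈ 6.22 kJ

Isothermal: W = nRT ln(V₂/V₁).
W = (3.39)(8.314)(451) × ln(60.5/37.1)
  = 12711 × 0.489
W_by_gas = 6216 J.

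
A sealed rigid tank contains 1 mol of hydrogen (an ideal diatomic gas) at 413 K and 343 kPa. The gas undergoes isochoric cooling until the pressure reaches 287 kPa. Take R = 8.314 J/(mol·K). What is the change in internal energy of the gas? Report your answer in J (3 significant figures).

ΔU ≈ -1400 J

Constant volume ⇒ W = 0, so Q = ΔU = nCᵥΔT with Cᵥ = 5R/2 = 20.79 J/(mol·K).
At constant V, T₂/T₁ = P₂/P₁ ⇒ ΔT = T₁(P₂/P₁ − 1) = 413·(287/343 − 1) = -67.43 K.
ΔU = (1)(20.79)(-67.43) = -1402 J.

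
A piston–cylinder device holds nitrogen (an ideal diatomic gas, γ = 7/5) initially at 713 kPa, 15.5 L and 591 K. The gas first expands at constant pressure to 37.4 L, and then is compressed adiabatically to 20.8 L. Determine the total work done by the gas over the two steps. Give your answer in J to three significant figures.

Step 1 (isobaric): W = PΔV = (713 kPa)(37.4 − 15.5 L) = 15615 J.
After step 1: P = 713 kPa, V = 37.4 L, T = 1426 K.
Step 2 (adiabatic): W = (P₁V₁ − P₂V₂)/(γ−1) = (26666 − 33720)/0.4 = -17634 J.
W_total = 15615 − 17634 = -2019 J.

W_total ≈ -2020 J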